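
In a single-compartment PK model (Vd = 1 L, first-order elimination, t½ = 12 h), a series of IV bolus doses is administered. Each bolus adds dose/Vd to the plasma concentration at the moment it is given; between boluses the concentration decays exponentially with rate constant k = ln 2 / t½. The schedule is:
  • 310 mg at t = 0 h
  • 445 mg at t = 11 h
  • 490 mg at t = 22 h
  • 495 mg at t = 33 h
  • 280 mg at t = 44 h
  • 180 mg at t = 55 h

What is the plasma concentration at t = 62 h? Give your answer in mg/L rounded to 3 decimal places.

k = ln 2 / 12 = 0.05776 per h
Dose 1 (310 mg at t=0 h): 310·exp(−0.05776·62) = 8.631 mg/L
Dose 2 (445 mg at t=11 h): 445·exp(−0.05776·51) = 23.387 mg/L
Dose 3 (490 mg at t=22 h): 490·exp(−0.05776·40) = 48.614 mg/L
Dose 4 (495 mg at t=33 h): 495·exp(−0.05776·29) = 92.708 mg/L
Dose 5 (280 mg at t=44 h): 280·exp(−0.05776·18) = 98.995 mg/L
Dose 6 (180 mg at t=55 h): 180·exp(−0.05776·7) = 120.136 mg/L
C(62) = 8.631 + 23.387 + 48.614 + 92.708 + 98.995 + 120.136 = 392.470 mg/L

392.470 mg/L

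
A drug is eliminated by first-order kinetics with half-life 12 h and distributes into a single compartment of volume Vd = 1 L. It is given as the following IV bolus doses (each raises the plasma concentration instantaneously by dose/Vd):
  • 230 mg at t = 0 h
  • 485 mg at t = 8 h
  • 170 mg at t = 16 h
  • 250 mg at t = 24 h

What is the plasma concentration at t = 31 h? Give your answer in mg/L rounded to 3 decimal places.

k = ln 2 / 12 = 0.05776 per h
Dose 1 (230 mg at t=0 h): 230·exp(−0.05776·31) = 38.377 mg/L
Dose 2 (485 mg at t=8 h): 485·exp(−0.05776·23) = 128.460 mg/L
Dose 3 (170 mg at t=16 h): 170·exp(−0.05776·15) = 71.476 mg/L
Dose 4 (250 mg at t=24 h): 250·exp(−0.05776·7) = 166.855 mg/L
C(31) = 38.377 + 128.460 + 71.476 + 166.855 = 405.168 mg/L

405.168 mg/L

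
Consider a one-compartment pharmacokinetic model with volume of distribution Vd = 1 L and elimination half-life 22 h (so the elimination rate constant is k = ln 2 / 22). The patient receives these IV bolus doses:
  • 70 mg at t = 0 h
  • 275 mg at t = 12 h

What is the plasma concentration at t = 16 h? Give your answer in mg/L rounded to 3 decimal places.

k = ln 2 / 22 = 0.03151 per h
Dose 1 (70 mg at t=0 h): 70·exp(−0.03151·16) = 42.283 mg/L
Dose 2 (275 mg at t=12 h): 275·exp(−0.03151·4) = 242.438 mg/L
C(16) = 42.283 + 242.438 = 284.721 mg/L

284.721 mg/L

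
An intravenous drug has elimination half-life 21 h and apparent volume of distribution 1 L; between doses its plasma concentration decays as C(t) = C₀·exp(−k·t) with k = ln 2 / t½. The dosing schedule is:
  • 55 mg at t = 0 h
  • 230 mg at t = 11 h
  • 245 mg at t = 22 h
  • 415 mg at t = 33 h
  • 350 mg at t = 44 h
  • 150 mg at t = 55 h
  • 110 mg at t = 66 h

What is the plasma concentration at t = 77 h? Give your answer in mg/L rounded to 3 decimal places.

434.212 mg/L

k = ln 2 / 21 = 0.03301 per h
Dose 1 (55 mg at t=0 h): 55·exp(−0.03301·77) = 4.331 mg/L
Dose 2 (230 mg at t=11 h): 230·exp(−0.03301·66) = 26.040 mg/L
Dose 3 (245 mg at t=22 h): 245·exp(−0.03301·55) = 39.880 mg/L
Dose 4 (415 mg at t=33 h): 415·exp(−0.03301·44) = 97.122 mg/L
Dose 5 (350 mg at t=44 h): 350·exp(−0.03301·33) = 117.766 mg/L
Dose 6 (150 mg at t=55 h): 150·exp(−0.03301·22) = 72.565 mg/L
Dose 7 (110 mg at t=66 h): 110·exp(−0.03301·11) = 76.509 mg/L
C(77) = 4.331 + 26.040 + 39.880 + 97.122 + 117.766 + 72.565 + 76.509 = 434.212 mg/L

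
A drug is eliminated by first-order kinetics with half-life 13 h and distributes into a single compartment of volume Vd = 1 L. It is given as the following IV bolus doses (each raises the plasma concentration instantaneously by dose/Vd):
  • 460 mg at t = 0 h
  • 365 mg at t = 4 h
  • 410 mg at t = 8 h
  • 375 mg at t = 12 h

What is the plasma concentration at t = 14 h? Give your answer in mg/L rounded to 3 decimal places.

1067.030 mg/L

k = ln 2 / 13 = 0.05332 per h
Dose 1 (460 mg at t=0 h): 460·exp(−0.05332·14) = 218.058 mg/L
Dose 2 (365 mg at t=4 h): 365·exp(−0.05332·10) = 214.157 mg/L
Dose 3 (410 mg at t=8 h): 410·exp(−0.05332·6) = 297.747 mg/L
Dose 4 (375 mg at t=12 h): 375·exp(−0.05332·2) = 337.069 mg/L
C(14) = 218.058 + 214.157 + 297.747 + 337.069 = 1067.030 mg/L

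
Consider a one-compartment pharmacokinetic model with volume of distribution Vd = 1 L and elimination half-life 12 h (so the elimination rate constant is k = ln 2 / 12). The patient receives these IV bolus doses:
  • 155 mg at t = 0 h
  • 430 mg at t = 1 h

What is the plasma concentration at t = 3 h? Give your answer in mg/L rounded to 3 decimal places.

k = ln 2 / 12 = 0.05776 per h
Dose 1 (155 mg at t=0 h): 155·exp(−0.05776·3) = 130.339 mg/L
Dose 2 (430 mg at t=1 h): 430·exp(−0.05776·2) = 383.086 mg/L
C(3) = 130.339 + 383.086 = 513.425 mg/L

513.425 mg/L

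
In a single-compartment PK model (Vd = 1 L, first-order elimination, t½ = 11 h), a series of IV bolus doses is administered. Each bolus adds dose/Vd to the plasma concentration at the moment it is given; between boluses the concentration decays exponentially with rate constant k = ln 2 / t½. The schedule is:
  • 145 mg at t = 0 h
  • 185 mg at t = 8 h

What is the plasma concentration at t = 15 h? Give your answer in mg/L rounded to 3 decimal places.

k = ln 2 / 11 = 0.06301 per h
Dose 1 (145 mg at t=0 h): 145·exp(−0.06301·15) = 56.347 mg/L
Dose 2 (185 mg at t=8 h): 185·exp(−0.06301·7) = 119.017 mg/L
C(15) = 56.347 + 119.017 = 175.364 mg/L

175.364 mg/L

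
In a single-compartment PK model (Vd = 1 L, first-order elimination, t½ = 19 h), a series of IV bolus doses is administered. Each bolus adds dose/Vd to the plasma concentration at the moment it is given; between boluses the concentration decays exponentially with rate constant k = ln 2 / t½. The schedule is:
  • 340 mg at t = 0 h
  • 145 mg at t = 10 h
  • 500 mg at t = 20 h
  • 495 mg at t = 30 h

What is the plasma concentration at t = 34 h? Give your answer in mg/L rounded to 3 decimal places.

k = ln 2 / 19 = 0.03648 per h
Dose 1 (340 mg at t=0 h): 340·exp(−0.03648·34) = 98.354 mg/L
Dose 2 (145 mg at t=10 h): 145·exp(−0.03648·24) = 60.411 mg/L
Dose 3 (500 mg at t=20 h): 500·exp(−0.03648·14) = 300.026 mg/L
Dose 4 (495 mg at t=30 h): 495·exp(−0.03648·4) = 427.790 mg/L
C(34) = 98.354 + 60.411 + 300.026 + 427.790 = 886.581 mg/L

886.581 mg/L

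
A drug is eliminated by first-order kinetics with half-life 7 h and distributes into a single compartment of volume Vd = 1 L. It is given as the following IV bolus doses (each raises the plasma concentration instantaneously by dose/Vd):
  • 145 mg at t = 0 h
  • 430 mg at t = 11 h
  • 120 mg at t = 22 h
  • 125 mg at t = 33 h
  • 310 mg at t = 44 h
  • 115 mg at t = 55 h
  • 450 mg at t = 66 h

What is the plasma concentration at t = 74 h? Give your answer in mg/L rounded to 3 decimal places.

240.993 mg/L

k = ln 2 / 7 = 0.09902 per h
Dose 1 (145 mg at t=0 h): 145·exp(−0.09902·74) = 0.095 mg/L
Dose 2 (430 mg at t=11 h): 430·exp(−0.09902·63) = 0.840 mg/L
Dose 3 (120 mg at t=22 h): 120·exp(−0.09902·52) = 0.697 mg/L
Dose 4 (125 mg at t=33 h): 125·exp(−0.09902·41) = 2.156 mg/L
Dose 5 (310 mg at t=44 h): 310·exp(−0.09902·30) = 15.894 mg/L
Dose 6 (115 mg at t=55 h): 115·exp(−0.09902·19) = 17.523 mg/L
Dose 7 (450 mg at t=66 h): 450·exp(−0.09902·8) = 203.788 mg/L
C(74) = 0.095 + 0.840 + 0.697 + 2.156 + 15.894 + 17.523 + 203.788 = 240.993 mg/L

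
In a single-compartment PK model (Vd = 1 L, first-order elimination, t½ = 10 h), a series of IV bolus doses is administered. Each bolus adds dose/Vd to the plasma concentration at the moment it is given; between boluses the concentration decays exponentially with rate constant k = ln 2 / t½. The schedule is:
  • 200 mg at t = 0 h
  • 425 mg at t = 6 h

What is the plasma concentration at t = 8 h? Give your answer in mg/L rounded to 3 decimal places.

484.854 mg/L

k = ln 2 / 10 = 0.06931 per h
Dose 1 (200 mg at t=0 h): 200·exp(−0.06931·8) = 114.870 mg/L
Dose 2 (425 mg at t=6 h): 425·exp(−0.06931·2) = 369.984 mg/L
C(8) = 114.870 + 369.984 = 484.854 mg/L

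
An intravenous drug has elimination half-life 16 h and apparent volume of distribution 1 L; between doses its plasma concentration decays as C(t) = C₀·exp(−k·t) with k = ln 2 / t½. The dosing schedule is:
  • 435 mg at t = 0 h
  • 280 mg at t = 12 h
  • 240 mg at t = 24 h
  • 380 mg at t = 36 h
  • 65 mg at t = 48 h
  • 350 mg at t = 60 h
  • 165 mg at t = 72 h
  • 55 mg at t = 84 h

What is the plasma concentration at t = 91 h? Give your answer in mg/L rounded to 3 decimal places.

k = ln 2 / 16 = 0.04332 per h
Dose 1 (435 mg at t=0 h): 435·exp(−0.04332·91) = 8.441 mg/L
Dose 2 (280 mg at t=12 h): 280·exp(−0.04332·79) = 9.137 mg/L
Dose 3 (240 mg at t=24 h): 240·exp(−0.04332·67) = 13.172 mg/L
Dose 4 (380 mg at t=36 h): 380·exp(−0.04332·55) = 35.075 mg/L
Dose 5 (65 mg at t=48 h): 65·exp(−0.04332·43) = 10.090 mg/L
Dose 6 (350 mg at t=60 h): 350·exp(−0.04332·31) = 91.374 mg/L
Dose 7 (165 mg at t=72 h): 165·exp(−0.04332·19) = 72.445 mg/L
Dose 8 (55 mg at t=84 h): 55·exp(−0.04332·7) = 40.613 mg/L
C(91) = 8.441 + 9.137 + 13.172 + 35.075 + 10.090 + 91.374 + 72.445 + 40.613 = 280.347 mg/L

280.347 mg/L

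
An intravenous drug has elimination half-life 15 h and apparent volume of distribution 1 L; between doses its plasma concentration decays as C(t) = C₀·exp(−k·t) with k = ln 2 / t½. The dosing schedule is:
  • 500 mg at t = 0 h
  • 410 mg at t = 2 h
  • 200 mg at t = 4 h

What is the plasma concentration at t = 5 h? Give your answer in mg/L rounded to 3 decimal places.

944.744 mg/L

k = ln 2 / 15 = 0.04621 per h
Dose 1 (500 mg at t=0 h): 500·exp(−0.04621·5) = 396.850 mg/L
Dose 2 (410 mg at t=2 h): 410·exp(−0.04621·3) = 356.926 mg/L
Dose 3 (200 mg at t=4 h): 200·exp(−0.04621·1) = 190.968 mg/L
C(5) = 396.850 + 356.926 + 190.968 = 944.744 mg/L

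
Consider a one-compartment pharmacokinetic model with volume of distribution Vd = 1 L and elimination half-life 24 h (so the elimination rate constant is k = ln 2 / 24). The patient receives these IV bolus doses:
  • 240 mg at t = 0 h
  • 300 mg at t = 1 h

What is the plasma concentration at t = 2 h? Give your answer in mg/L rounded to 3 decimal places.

k = ln 2 / 24 = 0.02888 per h
Dose 1 (240 mg at t=0 h): 240·exp(−0.02888·2) = 226.530 mg/L
Dose 2 (300 mg at t=1 h): 300·exp(−0.02888·1) = 291.460 mg/L
C(2) = 226.530 + 291.460 = 517.989 mg/L

517.989 mg/L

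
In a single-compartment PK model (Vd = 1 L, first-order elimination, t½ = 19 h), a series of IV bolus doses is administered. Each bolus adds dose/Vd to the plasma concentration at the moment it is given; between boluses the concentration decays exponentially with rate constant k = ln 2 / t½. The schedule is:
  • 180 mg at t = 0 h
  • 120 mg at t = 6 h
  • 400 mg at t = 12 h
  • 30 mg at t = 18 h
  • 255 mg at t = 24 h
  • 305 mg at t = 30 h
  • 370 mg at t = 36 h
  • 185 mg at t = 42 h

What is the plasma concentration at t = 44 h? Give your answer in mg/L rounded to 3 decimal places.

k = ln 2 / 19 = 0.03648 per h
Dose 1 (180 mg at t=0 h): 180·exp(−0.03648·44) = 36.154 mg/L
Dose 2 (120 mg at t=6 h): 120·exp(−0.03648·38) = 30.000 mg/L
Dose 3 (400 mg at t=12 h): 400·exp(−0.03648·32) = 124.469 mg/L
Dose 4 (30 mg at t=18 h): 30·exp(−0.03648·26) = 11.619 mg/L
Dose 5 (255 mg at t=24 h): 255·exp(−0.03648·20) = 122.932 mg/L
Dose 6 (305 mg at t=30 h): 305·exp(−0.03648·14) = 183.016 mg/L
Dose 7 (370 mg at t=36 h): 370·exp(−0.03648·8) = 276.345 mg/L
Dose 8 (185 mg at t=42 h): 185·exp(−0.03648·2) = 171.983 mg/L
C(44) = 36.154 + 30.000 + 124.469 + 11.619 + 122.932 + 183.016 + 276.345 + 171.983 = 956.518 mg/L

956.518 mg/L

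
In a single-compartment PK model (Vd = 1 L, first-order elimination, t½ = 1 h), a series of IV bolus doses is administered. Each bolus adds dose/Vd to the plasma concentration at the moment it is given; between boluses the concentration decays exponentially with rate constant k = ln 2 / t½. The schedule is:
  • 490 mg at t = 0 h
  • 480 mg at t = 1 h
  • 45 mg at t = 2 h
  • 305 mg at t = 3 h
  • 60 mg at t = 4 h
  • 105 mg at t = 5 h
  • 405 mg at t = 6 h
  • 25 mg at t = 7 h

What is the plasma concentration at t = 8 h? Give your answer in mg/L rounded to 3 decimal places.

k = ln 2 / 1 = 0.69315 per h
Dose 1 (490 mg at t=0 h): 490·exp(−0.69315·8) = 1.914 mg/L
Dose 2 (480 mg at t=1 h): 480·exp(−0.69315·7) = 3.750 mg/L
Dose 3 (45 mg at t=2 h): 45·exp(−0.69315·6) = 0.703 mg/L
Dose 4 (305 mg at t=3 h): 305·exp(−0.69315·5) = 9.531 mg/L
Dose 5 (60 mg at t=4 h): 60·exp(−0.69315·4) = 3.750 mg/L
Dose 6 (105 mg at t=5 h): 105·exp(−0.69315·3) = 13.125 mg/L
Dose 7 (405 mg at t=6 h): 405·exp(−0.69315·2) = 101.250 mg/L
Dose 8 (25 mg at t=7 h): 25·exp(−0.69315·1) = 12.500 mg/L
C(8) = 1.914 + 3.750 + 0.703 + 9.531 + 3.750 + 13.125 + 101.250 + 12.500 = 146.523 mg/L

146.523 mg/L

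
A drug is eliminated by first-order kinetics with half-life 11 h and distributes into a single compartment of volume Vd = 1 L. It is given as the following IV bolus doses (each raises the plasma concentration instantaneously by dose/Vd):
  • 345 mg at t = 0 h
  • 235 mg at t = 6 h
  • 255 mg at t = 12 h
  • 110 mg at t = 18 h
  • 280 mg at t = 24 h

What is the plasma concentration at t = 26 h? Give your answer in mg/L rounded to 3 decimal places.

k = ln 2 / 11 = 0.06301 per h
Dose 1 (345 mg at t=0 h): 345·exp(−0.06301·26) = 67.034 mg/L
Dose 2 (235 mg at t=6 h): 235·exp(−0.06301·20) = 66.641 mg/L
Dose 3 (255 mg at t=12 h): 255·exp(−0.06301·14) = 105.539 mg/L
Dose 4 (110 mg at t=18 h): 110·exp(−0.06301·8) = 66.445 mg/L
Dose 5 (280 mg at t=24 h): 280·exp(−0.06301·2) = 246.846 mg/L
C(26) = 67.034 + 66.641 + 105.539 + 66.445 + 246.846 = 552.504 mg/L

552.504 mg/L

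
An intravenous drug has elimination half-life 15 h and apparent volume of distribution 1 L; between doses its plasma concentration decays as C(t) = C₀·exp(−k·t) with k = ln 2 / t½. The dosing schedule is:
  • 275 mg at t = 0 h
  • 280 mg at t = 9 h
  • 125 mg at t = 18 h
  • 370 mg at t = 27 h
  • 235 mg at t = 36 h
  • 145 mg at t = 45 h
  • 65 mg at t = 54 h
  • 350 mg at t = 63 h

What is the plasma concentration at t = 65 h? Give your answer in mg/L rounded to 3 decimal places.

k = ln 2 / 15 = 0.04621 per h
Dose 1 (275 mg at t=0 h): 275·exp(−0.04621·65) = 13.642 mg/L
Dose 2 (280 mg at t=9 h): 280·exp(−0.04621·56) = 21.053 mg/L
Dose 3 (125 mg at t=18 h): 125·exp(−0.04621·47) = 14.246 mg/L
Dose 4 (370 mg at t=27 h): 370·exp(−0.04621·38) = 63.913 mg/L
Dose 5 (235 mg at t=36 h): 235·exp(−0.04621·29) = 61.529 mg/L
Dose 6 (145 mg at t=45 h): 145·exp(−0.04621·20) = 57.543 mg/L
Dose 7 (65 mg at t=54 h): 65·exp(−0.04621·11) = 39.098 mg/L
Dose 8 (350 mg at t=63 h): 350·exp(−0.04621·2) = 319.103 mg/L
C(65) = 13.642 + 21.053 + 14.246 + 63.913 + 61.529 + 57.543 + 39.098 + 319.103 = 590.127 mg/L

590.127 mg/L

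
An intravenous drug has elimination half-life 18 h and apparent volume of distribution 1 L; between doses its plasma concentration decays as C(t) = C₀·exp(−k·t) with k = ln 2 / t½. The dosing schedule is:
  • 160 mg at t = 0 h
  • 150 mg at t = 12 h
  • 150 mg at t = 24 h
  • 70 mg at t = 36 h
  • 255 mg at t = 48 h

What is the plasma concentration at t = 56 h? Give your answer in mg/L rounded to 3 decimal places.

k = ln 2 / 18 = 0.03851 per h
Dose 1 (160 mg at t=0 h): 160·exp(−0.03851·56) = 18.517 mg/L
Dose 2 (150 mg at t=12 h): 150·exp(−0.03851·44) = 27.558 mg/L
Dose 3 (150 mg at t=24 h): 150·exp(−0.03851·32) = 43.745 mg/L
Dose 4 (70 mg at t=36 h): 70·exp(−0.03851·20) = 32.406 mg/L
Dose 5 (255 mg at t=48 h): 255·exp(−0.03851·8) = 187.391 mg/L
C(56) = 18.517 + 27.558 + 43.745 + 32.406 + 187.391 = 309.617 mg/L

309.617 mg/L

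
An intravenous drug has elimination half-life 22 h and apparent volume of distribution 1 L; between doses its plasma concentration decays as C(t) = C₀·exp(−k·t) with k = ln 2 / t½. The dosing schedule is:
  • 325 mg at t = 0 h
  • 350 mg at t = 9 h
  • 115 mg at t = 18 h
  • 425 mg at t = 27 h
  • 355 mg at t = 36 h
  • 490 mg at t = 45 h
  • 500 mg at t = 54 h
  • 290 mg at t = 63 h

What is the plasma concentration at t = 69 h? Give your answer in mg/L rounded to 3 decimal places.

1133.323 mg/L

k = ln 2 / 22 = 0.03151 per h
Dose 1 (325 mg at t=0 h): 325·exp(−0.03151·69) = 36.961 mg/L
Dose 2 (350 mg at t=9 h): 350·exp(−0.03151·60) = 52.854 mg/L
Dose 3 (115 mg at t=18 h): 115·exp(−0.03151·51) = 23.060 mg/L
Dose 4 (425 mg at t=27 h): 425·exp(−0.03151·42) = 113.161 mg/L
Dose 5 (355 mg at t=36 h): 355·exp(−0.03151·33) = 125.511 mg/L
Dose 6 (490 mg at t=45 h): 490·exp(−0.03151·24) = 230.038 mg/L
Dose 7 (500 mg at t=54 h): 500·exp(−0.03151·15) = 311.690 mg/L
Dose 8 (290 mg at t=63 h): 290·exp(−0.03151·6) = 240.048 mg/L
C(69) = 36.961 + 52.854 + 23.060 + 113.161 + 125.511 + 230.038 + 311.690 + 240.048 = 1133.323 mg/L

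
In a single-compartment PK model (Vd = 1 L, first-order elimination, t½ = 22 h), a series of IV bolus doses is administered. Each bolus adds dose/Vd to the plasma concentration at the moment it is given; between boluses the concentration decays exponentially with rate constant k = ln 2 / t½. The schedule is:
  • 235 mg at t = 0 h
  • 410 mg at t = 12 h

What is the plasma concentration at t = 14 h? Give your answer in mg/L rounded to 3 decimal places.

k = ln 2 / 22 = 0.03151 per h
Dose 1 (235 mg at t=0 h): 235·exp(−0.03151·14) = 151.183 mg/L
Dose 2 (410 mg at t=12 h): 410·exp(−0.03151·2) = 384.962 mg/L
C(14) = 151.183 + 384.962 = 536.145 mg/L

536.145 mg/L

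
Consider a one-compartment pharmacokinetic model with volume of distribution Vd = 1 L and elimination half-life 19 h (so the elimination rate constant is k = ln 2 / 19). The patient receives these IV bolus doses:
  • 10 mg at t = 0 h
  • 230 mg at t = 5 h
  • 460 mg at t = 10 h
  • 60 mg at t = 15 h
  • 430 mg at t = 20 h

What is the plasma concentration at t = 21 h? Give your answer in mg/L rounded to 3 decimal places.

k = ln 2 / 19 = 0.03648 per h
Dose 1 (10 mg at t=0 h): 10·exp(−0.03648·21) = 4.648 mg/L
Dose 2 (230 mg at t=5 h): 230·exp(−0.03648·16) = 128.301 mg/L
Dose 3 (460 mg at t=10 h): 460·exp(−0.03648·11) = 307.948 mg/L
Dose 4 (60 mg at t=15 h): 60·exp(−0.03648·6) = 48.205 mg/L
Dose 5 (430 mg at t=20 h): 430·exp(−0.03648·1) = 414.596 mg/L
C(21) = 4.648 + 128.301 + 307.948 + 48.205 + 414.596 = 903.697 mg/L

903.697 mg/L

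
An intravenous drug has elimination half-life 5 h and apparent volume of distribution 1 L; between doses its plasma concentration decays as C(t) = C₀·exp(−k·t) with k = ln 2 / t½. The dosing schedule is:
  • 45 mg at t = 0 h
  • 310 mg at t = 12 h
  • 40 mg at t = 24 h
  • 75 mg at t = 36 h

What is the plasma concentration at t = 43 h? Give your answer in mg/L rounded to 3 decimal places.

k = ln 2 / 5 = 0.13863 per h
Dose 1 (45 mg at t=0 h): 45·exp(−0.13863·43) = 0.116 mg/L
Dose 2 (310 mg at t=12 h): 310·exp(−0.13863·31) = 4.217 mg/L
Dose 3 (40 mg at t=24 h): 40·exp(−0.13863·19) = 2.872 mg/L
Dose 4 (75 mg at t=36 h): 75·exp(−0.13863·7) = 28.420 mg/L
C(43) = 0.116 + 4.217 + 2.872 + 28.420 = 35.624 mg/L

35.624 mg/L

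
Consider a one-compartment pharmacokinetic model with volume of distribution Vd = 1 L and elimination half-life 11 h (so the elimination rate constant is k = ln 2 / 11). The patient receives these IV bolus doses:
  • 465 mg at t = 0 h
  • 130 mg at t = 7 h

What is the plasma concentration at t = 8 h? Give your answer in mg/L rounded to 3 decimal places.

k = ln 2 / 11 = 0.06301 per h
Dose 1 (465 mg at t=0 h): 465·exp(−0.06301·8) = 280.881 mg/L
Dose 2 (130 mg at t=7 h): 130·exp(−0.06301·1) = 122.061 mg/L
C(8) = 280.881 + 122.061 = 402.942 mg/L

402.942 mg/L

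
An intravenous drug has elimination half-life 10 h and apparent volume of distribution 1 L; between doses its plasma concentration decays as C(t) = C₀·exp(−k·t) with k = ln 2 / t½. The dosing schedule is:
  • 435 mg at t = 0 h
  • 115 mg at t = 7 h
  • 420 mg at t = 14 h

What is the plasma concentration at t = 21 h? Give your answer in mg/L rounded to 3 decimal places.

k = ln 2 / 10 = 0.06931 per h
Dose 1 (435 mg at t=0 h): 435·exp(−0.06931·21) = 101.467 mg/L
Dose 2 (115 mg at t=7 h): 115·exp(−0.06931·14) = 43.577 mg/L
Dose 3 (420 mg at t=14 h): 420·exp(−0.06931·7) = 258.540 mg/L
C(21) = 101.467 + 43.577 + 258.540 = 403.585 mg/L

403.585 mg/L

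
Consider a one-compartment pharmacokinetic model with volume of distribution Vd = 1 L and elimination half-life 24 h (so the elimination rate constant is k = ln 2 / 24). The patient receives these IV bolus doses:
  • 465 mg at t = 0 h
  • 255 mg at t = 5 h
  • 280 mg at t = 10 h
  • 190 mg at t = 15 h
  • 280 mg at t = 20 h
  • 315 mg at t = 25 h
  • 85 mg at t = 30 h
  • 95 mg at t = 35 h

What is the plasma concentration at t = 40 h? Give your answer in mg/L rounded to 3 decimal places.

k = ln 2 / 24 = 0.02888 per h
Dose 1 (465 mg at t=0 h): 465·exp(−0.02888·40) = 146.466 mg/L
Dose 2 (255 mg at t=5 h): 255·exp(−0.02888·35) = 92.798 mg/L
Dose 3 (280 mg at t=10 h): 280·exp(−0.02888·30) = 117.725 mg/L
Dose 4 (190 mg at t=15 h): 190·exp(−0.02888·25) = 92.296 mg/L
Dose 5 (280 mg at t=20 h): 280·exp(−0.02888·20) = 157.145 mg/L
Dose 6 (315 mg at t=25 h): 315·exp(−0.02888·15) = 204.252 mg/L
Dose 7 (85 mg at t=30 h): 85·exp(−0.02888·10) = 63.678 mg/L
Dose 8 (95 mg at t=35 h): 95·exp(−0.02888·5) = 82.226 mg/L
C(40) = 146.466 + 92.798 + 117.725 + 92.296 + 157.145 + 204.252 + 63.678 + 82.226 = 956.586 mg/L

956.586 mg/L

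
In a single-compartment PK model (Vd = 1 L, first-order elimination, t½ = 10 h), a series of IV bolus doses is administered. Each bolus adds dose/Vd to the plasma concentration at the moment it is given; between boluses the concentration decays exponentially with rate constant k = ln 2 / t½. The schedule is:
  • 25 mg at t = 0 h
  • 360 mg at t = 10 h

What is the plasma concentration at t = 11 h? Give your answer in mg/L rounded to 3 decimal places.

k = ln 2 / 10 = 0.06931 per h
Dose 1 (25 mg at t=0 h): 25·exp(−0.06931·11) = 11.663 mg/L
Dose 2 (360 mg at t=10 h): 360·exp(−0.06931·1) = 335.892 mg/L
C(11) = 11.663 + 335.892 = 347.555 mg/L

347.555 mg/L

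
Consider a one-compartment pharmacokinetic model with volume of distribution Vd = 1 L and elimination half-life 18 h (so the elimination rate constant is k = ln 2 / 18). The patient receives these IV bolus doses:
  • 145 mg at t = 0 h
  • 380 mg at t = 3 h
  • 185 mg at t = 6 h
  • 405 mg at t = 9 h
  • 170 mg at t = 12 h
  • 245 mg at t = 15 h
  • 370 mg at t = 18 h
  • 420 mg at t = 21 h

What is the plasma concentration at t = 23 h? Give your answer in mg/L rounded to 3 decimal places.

k = ln 2 / 18 = 0.03851 per h
Dose 1 (145 mg at t=0 h): 145·exp(−0.03851·23) = 59.802 mg/L
Dose 2 (380 mg at t=3 h): 380·exp(−0.03851·20) = 175.916 mg/L
Dose 3 (185 mg at t=6 h): 185·exp(−0.03851·17) = 96.131 mg/L
Dose 4 (405 mg at t=9 h): 405·exp(−0.03851·14) = 236.222 mg/L
Dose 5 (170 mg at t=12 h): 170·exp(−0.03851·11) = 111.298 mg/L
Dose 6 (245 mg at t=15 h): 245·exp(−0.03851·8) = 180.042 mg/L
Dose 7 (370 mg at t=18 h): 370·exp(−0.03851·5) = 305.198 mg/L
Dose 8 (420 mg at t=21 h): 420·exp(−0.03851·2) = 388.867 mg/L
C(23) = 59.802 + 175.916 + 96.131 + 236.222 + 111.298 + 180.042 + 305.198 + 388.867 = 1553.478 mg/L

1553.478 mg/L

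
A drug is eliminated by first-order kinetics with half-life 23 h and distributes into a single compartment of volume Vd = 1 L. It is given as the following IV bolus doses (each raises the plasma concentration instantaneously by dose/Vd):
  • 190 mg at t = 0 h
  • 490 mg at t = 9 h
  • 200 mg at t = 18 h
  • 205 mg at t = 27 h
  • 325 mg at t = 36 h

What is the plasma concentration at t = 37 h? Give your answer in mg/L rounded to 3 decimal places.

852.852 mg/L

k = ln 2 / 23 = 0.03014 per h
Dose 1 (190 mg at t=0 h): 190·exp(−0.03014·37) = 62.300 mg/L
Dose 2 (490 mg at t=9 h): 490·exp(−0.03014·28) = 210.729 mg/L
Dose 3 (200 mg at t=18 h): 200·exp(−0.03014·19) = 112.811 mg/L
Dose 4 (205 mg at t=27 h): 205·exp(−0.03014·10) = 151.660 mg/L
Dose 5 (325 mg at t=36 h): 325·exp(−0.03014·1) = 315.352 mg/L
C(37) = 62.300 + 210.729 + 112.811 + 151.660 + 315.352 = 852.852 mg/L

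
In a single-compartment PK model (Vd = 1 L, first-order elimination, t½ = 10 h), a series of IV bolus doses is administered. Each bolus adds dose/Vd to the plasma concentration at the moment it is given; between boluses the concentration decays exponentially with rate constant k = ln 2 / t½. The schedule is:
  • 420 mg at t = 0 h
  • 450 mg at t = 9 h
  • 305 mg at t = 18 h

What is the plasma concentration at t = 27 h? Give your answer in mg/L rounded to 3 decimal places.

357.309 mg/L

k = ln 2 / 10 = 0.06931 per h
Dose 1 (420 mg at t=0 h): 420·exp(−0.06931·27) = 64.635 mg/L
Dose 2 (450 mg at t=9 h): 450·exp(−0.06931·18) = 129.229 mg/L
Dose 3 (305 mg at t=18 h): 305·exp(−0.06931·9) = 163.445 mg/L
C(27) = 64.635 + 129.229 + 163.445 = 357.309 mg/L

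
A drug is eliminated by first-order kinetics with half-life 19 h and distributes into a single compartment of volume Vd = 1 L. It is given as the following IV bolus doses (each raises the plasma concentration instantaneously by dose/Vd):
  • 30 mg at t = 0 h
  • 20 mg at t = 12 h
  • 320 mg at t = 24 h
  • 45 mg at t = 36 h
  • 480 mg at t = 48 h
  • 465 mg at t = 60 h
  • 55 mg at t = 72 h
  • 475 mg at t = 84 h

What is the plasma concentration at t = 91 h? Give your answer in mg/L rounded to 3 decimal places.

k = ln 2 / 19 = 0.03648 per h
Dose 1 (30 mg at t=0 h): 30·exp(−0.03648·91) = 1.085 mg/L
Dose 2 (20 mg at t=12 h): 20·exp(−0.03648·79) = 1.120 mg/L
Dose 3 (320 mg at t=24 h): 320·exp(−0.03648·67) = 27.773 mg/L
Dose 4 (45 mg at t=36 h): 45·exp(−0.03648·55) = 6.051 mg/L
Dose 5 (480 mg at t=48 h): 480·exp(−0.03648·43) = 99.991 mg/L
Dose 6 (465 mg at t=60 h): 465·exp(−0.03648·31) = 150.072 mg/L
Dose 7 (55 mg at t=72 h): 55·exp(−0.03648·19) = 27.500 mg/L
Dose 8 (475 mg at t=84 h): 475·exp(−0.03648·7) = 367.949 mg/L
C(91) = 1.085 + 1.120 + 27.773 + 6.051 + 99.991 + 150.072 + 27.500 + 367.949 = 681.541 mg/L

681.541 mg/L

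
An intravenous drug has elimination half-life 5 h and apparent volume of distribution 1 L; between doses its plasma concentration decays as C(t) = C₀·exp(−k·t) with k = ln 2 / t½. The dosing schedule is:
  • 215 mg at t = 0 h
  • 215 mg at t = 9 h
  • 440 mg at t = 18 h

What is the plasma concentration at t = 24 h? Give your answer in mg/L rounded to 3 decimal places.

226.114 mg/L

k = ln 2 / 5 = 0.13863 per h
Dose 1 (215 mg at t=0 h): 215·exp(−0.13863·24) = 7.718 mg/L
Dose 2 (215 mg at t=9 h): 215·exp(−0.13863·15) = 26.875 mg/L
Dose 3 (440 mg at t=18 h): 440·exp(−0.13863·6) = 191.521 mg/L
C(24) = 7.718 + 26.875 + 191.521 = 226.114 mg/L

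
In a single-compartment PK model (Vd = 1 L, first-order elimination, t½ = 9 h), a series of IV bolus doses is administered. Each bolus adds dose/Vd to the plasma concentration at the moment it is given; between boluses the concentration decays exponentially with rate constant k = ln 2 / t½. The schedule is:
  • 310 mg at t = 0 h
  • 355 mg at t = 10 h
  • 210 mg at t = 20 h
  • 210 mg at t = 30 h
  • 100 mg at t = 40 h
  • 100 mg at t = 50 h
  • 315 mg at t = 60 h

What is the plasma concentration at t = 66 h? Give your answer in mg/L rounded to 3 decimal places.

266.980 mg/L

k = ln 2 / 9 = 0.07702 per h
Dose 1 (310 mg at t=0 h): 310·exp(−0.07702·66) = 1.922 mg/L
Dose 2 (355 mg at t=10 h): 355·exp(−0.07702·56) = 4.755 mg/L
Dose 3 (210 mg at t=20 h): 210·exp(−0.07702·46) = 6.076 mg/L
Dose 4 (210 mg at t=30 h): 210·exp(−0.07702·36) = 13.125 mg/L
Dose 5 (100 mg at t=40 h): 100·exp(−0.07702·26) = 13.501 mg/L
Dose 6 (100 mg at t=50 h): 100·exp(−0.07702·16) = 29.163 mg/L
Dose 7 (315 mg at t=60 h): 315·exp(−0.07702·6) = 198.438 mg/L
C(66) = 1.922 + 4.755 + 6.076 + 13.125 + 13.501 + 29.163 + 198.438 = 266.980 mg/L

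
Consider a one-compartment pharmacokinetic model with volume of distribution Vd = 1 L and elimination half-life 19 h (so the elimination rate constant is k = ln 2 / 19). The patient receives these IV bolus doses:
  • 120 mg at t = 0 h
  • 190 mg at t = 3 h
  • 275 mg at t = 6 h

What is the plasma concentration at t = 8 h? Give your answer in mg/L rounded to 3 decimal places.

503.595 mg/L

k = ln 2 / 19 = 0.03648 per h
Dose 1 (120 mg at t=0 h): 120·exp(−0.03648·8) = 89.626 mg/L
Dose 2 (190 mg at t=3 h): 190·exp(−0.03648·5) = 158.320 mg/L
Dose 3 (275 mg at t=6 h): 275·exp(−0.03648·2) = 255.650 mg/L
C(8) = 89.626 + 158.320 + 255.650 = 503.595 mg/L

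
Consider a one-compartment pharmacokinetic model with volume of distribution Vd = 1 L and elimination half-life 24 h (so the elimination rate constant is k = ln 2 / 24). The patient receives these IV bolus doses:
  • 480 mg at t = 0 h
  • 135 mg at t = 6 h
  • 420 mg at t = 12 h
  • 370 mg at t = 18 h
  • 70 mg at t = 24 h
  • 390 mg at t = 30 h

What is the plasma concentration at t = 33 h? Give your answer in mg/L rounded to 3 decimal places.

k = ln 2 / 24 = 0.02888 per h
Dose 1 (480 mg at t=0 h): 480·exp(−0.02888·33) = 185.065 mg/L
Dose 2 (135 mg at t=6 h): 135·exp(−0.02888·27) = 61.898 mg/L
Dose 3 (420 mg at t=12 h): 420·exp(−0.02888·21) = 229.007 mg/L
Dose 4 (370 mg at t=18 h): 370·exp(−0.02888·15) = 239.915 mg/L
Dose 5 (70 mg at t=24 h): 70·exp(−0.02888·9) = 53.977 mg/L
Dose 6 (390 mg at t=30 h): 390·exp(−0.02888·3) = 357.632 mg/L
C(33) = 185.065 + 61.898 + 229.007 + 239.915 + 53.977 + 357.632 = 1127.494 mg/L

1127.494 mg/L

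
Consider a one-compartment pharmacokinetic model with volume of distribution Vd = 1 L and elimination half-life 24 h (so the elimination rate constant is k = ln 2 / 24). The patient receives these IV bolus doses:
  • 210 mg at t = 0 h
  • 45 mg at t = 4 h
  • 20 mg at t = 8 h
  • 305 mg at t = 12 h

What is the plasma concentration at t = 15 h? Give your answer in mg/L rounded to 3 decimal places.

464.946 mg/L

k = ln 2 / 24 = 0.02888 per h
Dose 1 (210 mg at t=0 h): 210·exp(−0.02888·15) = 136.168 mg/L
Dose 2 (45 mg at t=4 h): 45·exp(−0.02888·11) = 32.752 mg/L
Dose 3 (20 mg at t=8 h): 20·exp(−0.02888·7) = 16.339 mg/L
Dose 4 (305 mg at t=12 h): 305·exp(−0.02888·3) = 279.686 mg/L
C(15) = 136.168 + 32.752 + 16.339 + 279.686 = 464.946 mg/L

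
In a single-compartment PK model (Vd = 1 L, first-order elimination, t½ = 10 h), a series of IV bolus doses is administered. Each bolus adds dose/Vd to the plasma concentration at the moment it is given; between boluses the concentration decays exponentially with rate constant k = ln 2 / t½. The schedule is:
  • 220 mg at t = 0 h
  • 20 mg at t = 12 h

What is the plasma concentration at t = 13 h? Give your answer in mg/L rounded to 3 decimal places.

108.008 mg/L

k = ln 2 / 10 = 0.06931 per h
Dose 1 (220 mg at t=0 h): 220·exp(−0.06931·13) = 89.348 mg/L
Dose 2 (20 mg at t=12 h): 20·exp(−0.06931·1) = 18.661 mg/L
C(13) = 89.348 + 18.661 = 108.008 mg/L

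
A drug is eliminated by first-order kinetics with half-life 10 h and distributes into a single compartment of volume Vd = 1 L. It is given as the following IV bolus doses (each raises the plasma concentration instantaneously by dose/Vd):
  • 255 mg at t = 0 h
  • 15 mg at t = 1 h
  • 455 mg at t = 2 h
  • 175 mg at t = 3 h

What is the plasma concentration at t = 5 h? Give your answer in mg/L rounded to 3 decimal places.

k = ln 2 / 10 = 0.06931 per h
Dose 1 (255 mg at t=0 h): 255·exp(−0.06931·5) = 180.312 mg/L
Dose 2 (15 mg at t=1 h): 15·exp(−0.06931·4) = 11.368 mg/L
Dose 3 (455 mg at t=2 h): 455·exp(−0.06931·3) = 369.575 mg/L
Dose 4 (175 mg at t=3 h): 175·exp(−0.06931·2) = 152.346 mg/L
C(5) = 180.312 + 11.368 + 369.575 + 152.346 = 713.601 mg/L

713.601 mg/L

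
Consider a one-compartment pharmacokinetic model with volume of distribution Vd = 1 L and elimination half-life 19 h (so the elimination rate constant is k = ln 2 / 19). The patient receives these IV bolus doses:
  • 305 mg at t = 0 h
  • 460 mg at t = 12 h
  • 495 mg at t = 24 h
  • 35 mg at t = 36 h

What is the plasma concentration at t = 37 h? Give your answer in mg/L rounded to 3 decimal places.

605.675 mg/L

k = ln 2 / 19 = 0.03648 per h
Dose 1 (305 mg at t=0 h): 305·exp(−0.03648·37) = 79.083 mg/L
Dose 2 (460 mg at t=12 h): 460·exp(−0.03648·25) = 184.785 mg/L
Dose 3 (495 mg at t=24 h): 495·exp(−0.03648·13) = 308.061 mg/L
Dose 4 (35 mg at t=36 h): 35·exp(−0.03648·1) = 33.746 mg/L
C(37) = 79.083 + 184.785 + 308.061 + 33.746 = 605.675 mg/L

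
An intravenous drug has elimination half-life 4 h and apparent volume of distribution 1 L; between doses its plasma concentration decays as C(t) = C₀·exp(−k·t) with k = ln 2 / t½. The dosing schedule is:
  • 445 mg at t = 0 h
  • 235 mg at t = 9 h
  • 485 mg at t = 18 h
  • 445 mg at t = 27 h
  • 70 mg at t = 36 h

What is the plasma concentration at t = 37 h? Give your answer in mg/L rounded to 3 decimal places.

k = ln 2 / 4 = 0.17329 per h
Dose 1 (445 mg at t=0 h): 445·exp(−0.17329·37) = 0.731 mg/L
Dose 2 (235 mg at t=9 h): 235·exp(−0.17329·28) = 1.836 mg/L
Dose 3 (485 mg at t=18 h): 485·exp(−0.17329·19) = 18.024 mg/L
Dose 4 (445 mg at t=27 h): 445·exp(−0.17329·10) = 78.666 mg/L
Dose 5 (70 mg at t=36 h): 70·exp(−0.17329·1) = 58.863 mg/L
C(37) = 0.731 + 1.836 + 18.024 + 78.666 + 58.863 = 158.119 mg/L

158.119 mg/L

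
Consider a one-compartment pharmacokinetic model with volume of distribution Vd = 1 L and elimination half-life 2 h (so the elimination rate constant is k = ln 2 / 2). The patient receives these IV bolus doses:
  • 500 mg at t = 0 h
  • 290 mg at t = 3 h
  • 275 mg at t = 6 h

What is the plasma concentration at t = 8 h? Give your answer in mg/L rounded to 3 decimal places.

220.015 mg/L

k = ln 2 / 2 = 0.34657 per h
Dose 1 (500 mg at t=0 h): 500·exp(−0.34657·8) = 31.250 mg/L
Dose 2 (290 mg at t=3 h): 290·exp(−0.34657·5) = 51.265 mg/L
Dose 3 (275 mg at t=6 h): 275·exp(−0.34657·2) = 137.500 mg/L
C(8) = 31.250 + 51.265 + 137.500 = 220.015 mg/L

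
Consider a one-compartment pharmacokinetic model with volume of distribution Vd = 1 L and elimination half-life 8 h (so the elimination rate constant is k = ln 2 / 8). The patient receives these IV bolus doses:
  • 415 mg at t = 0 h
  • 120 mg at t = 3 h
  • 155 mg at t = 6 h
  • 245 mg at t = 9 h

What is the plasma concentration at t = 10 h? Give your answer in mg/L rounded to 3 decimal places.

574.184 mg/L

k = ln 2 / 8 = 0.08664 per h
Dose 1 (415 mg at t=0 h): 415·exp(−0.08664·10) = 174.486 mg/L
Dose 2 (120 mg at t=3 h): 120·exp(−0.08664·7) = 65.430 mg/L
Dose 3 (155 mg at t=6 h): 155·exp(−0.08664·4) = 109.602 mg/L
Dose 4 (245 mg at t=9 h): 245·exp(−0.08664·1) = 224.666 mg/L
C(10) = 174.486 + 65.430 + 109.602 + 224.666 = 574.184 mg/L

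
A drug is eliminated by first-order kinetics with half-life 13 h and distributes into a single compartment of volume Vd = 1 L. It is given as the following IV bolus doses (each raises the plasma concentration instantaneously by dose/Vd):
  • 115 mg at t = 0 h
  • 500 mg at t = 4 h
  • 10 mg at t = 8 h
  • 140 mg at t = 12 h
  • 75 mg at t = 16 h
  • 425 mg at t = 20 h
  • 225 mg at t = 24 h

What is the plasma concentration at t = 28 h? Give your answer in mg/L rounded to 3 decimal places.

726.763 mg/L

k = ln 2 / 13 = 0.05332 per h
Dose 1 (115 mg at t=0 h): 115·exp(−0.05332·28) = 25.842 mg/L
Dose 2 (500 mg at t=4 h): 500·exp(−0.05332·24) = 139.066 mg/L
Dose 3 (10 mg at t=8 h): 10·exp(−0.05332·20) = 3.443 mg/L
Dose 4 (140 mg at t=12 h): 140·exp(−0.05332·16) = 59.653 mg/L
Dose 5 (75 mg at t=16 h): 75·exp(−0.05332·12) = 39.554 mg/L
Dose 6 (425 mg at t=20 h): 425·exp(−0.05332·8) = 277.421 mg/L
Dose 7 (225 mg at t=24 h): 225·exp(−0.05332·4) = 181.785 mg/L
C(28) = 25.842 + 139.066 + 3.443 + 59.653 + 39.554 + 277.421 + 181.785 = 726.763 mg/L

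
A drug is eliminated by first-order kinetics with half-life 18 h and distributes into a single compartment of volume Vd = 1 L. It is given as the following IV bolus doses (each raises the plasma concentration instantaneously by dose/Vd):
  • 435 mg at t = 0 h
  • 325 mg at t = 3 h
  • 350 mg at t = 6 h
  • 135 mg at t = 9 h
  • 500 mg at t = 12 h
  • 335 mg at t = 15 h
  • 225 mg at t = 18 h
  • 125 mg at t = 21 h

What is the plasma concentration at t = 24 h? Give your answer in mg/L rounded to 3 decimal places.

1409.973 mg/L

k = ln 2 / 18 = 0.03851 per h
Dose 1 (435 mg at t=0 h): 435·exp(−0.03851·24) = 172.630 mg/L
Dose 2 (325 mg at t=3 h): 325·exp(−0.03851·21) = 144.771 mg/L
Dose 3 (350 mg at t=6 h): 350·exp(−0.03851·18) = 175.000 mg/L
Dose 4 (135 mg at t=9 h): 135·exp(−0.03851·15) = 75.766 mg/L
Dose 5 (500 mg at t=12 h): 500·exp(−0.03851·12) = 314.980 mg/L
Dose 6 (335 mg at t=15 h): 335·exp(−0.03851·9) = 236.881 mg/L
Dose 7 (225 mg at t=18 h): 225·exp(−0.03851·6) = 178.583 mg/L
Dose 8 (125 mg at t=21 h): 125·exp(−0.03851·3) = 111.362 mg/L
C(24) = 172.630 + 144.771 + 175.000 + 75.766 + 314.980 + 236.881 + 178.583 + 111.362 = 1409.973 mg/L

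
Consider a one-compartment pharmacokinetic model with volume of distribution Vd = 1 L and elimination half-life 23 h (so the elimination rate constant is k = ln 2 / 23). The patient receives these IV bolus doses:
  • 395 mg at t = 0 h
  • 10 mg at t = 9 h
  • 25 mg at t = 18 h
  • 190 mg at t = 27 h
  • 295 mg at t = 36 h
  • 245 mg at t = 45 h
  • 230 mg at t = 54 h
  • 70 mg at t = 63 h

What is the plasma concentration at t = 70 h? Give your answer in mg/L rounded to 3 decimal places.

526.623 mg/L

k = ln 2 / 23 = 0.03014 per h
Dose 1 (395 mg at t=0 h): 395·exp(−0.03014·70) = 47.909 mg/L
Dose 2 (10 mg at t=9 h): 10·exp(−0.03014·61) = 1.591 mg/L
Dose 3 (25 mg at t=18 h): 25·exp(−0.03014·52) = 5.216 mg/L
Dose 4 (190 mg at t=27 h): 190·exp(−0.03014·43) = 51.995 mg/L
Dose 5 (295 mg at t=36 h): 295·exp(−0.03014·34) = 105.882 mg/L
Dose 6 (245 mg at t=45 h): 245·exp(−0.03014·25) = 115.335 mg/L
Dose 7 (230 mg at t=54 h): 230·exp(−0.03014·16) = 142.009 mg/L
Dose 8 (70 mg at t=63 h): 70·exp(−0.03014·7) = 56.687 mg/L
C(70) = 47.909 + 1.591 + 5.216 + 51.995 + 105.882 + 115.335 + 142.009 + 56.687 = 526.623 mg/L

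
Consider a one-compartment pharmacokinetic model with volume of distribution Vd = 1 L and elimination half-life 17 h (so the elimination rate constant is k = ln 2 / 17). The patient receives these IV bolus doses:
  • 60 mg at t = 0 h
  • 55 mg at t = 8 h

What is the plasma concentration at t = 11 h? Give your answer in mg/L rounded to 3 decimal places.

86.982 mg/L

k = ln 2 / 17 = 0.04077 per h
Dose 1 (60 mg at t=0 h): 60·exp(−0.04077·11) = 38.315 mg/L
Dose 2 (55 mg at t=8 h): 55·exp(−0.04077·3) = 48.668 mg/L
C(11) = 38.315 + 48.668 = 86.982 mg/L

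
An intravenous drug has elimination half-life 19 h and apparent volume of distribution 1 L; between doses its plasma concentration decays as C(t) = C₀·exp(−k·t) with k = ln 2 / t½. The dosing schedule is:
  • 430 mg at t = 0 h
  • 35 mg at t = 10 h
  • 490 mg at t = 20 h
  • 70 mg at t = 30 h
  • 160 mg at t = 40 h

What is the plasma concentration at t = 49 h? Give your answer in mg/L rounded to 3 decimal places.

400.732 mg/L

k = ln 2 / 19 = 0.03648 per h
Dose 1 (430 mg at t=0 h): 430·exp(−0.03648·49) = 71.966 mg/L
Dose 2 (35 mg at t=10 h): 35·exp(−0.03648·39) = 8.437 mg/L
Dose 3 (490 mg at t=20 h): 490·exp(−0.03648·29) = 170.110 mg/L
Dose 4 (70 mg at t=30 h): 70·exp(−0.03648·19) = 35.000 mg/L
Dose 5 (160 mg at t=40 h): 160·exp(−0.03648·9) = 115.220 mg/L
C(49) = 71.966 + 8.437 + 170.110 + 35.000 + 115.220 = 400.732 mg/L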